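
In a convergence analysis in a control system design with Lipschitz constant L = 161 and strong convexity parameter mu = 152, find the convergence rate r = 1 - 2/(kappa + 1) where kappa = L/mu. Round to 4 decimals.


Step 1: Compute the condition number.
kappa = L/mu = 161/152 = 1.0592
Step 2: Compute the convergence rate.
r = 1 - 2/(kappa + 1) = 1 - 2*mu/(L + mu) = (L - mu)/(L + mu) = 9/313 = 0.0288


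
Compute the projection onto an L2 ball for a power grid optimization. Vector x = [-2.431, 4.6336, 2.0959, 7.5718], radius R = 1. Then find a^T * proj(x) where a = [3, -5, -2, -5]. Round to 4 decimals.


Step 1: Compute ||x|| (intermediates to 6 decimals).
||x|| = sqrt((-2.431)^2 + 4.6336^2 + 2.0959^2 + 7.5718^2) = 9.439542
Step 2: Project.
Since ||x|| > R, scale = R/||x|| = 1/9.439542 = 0.105937, proj(x) = scale * x
proj(x) = [-0.257533, 0.49087, 0.222033, 0.802134]
Step 3: Dot product.
a^T * proj(x) = 3*(-0.257533) - 5*0.49087 - 2*0.222033 - 5*0.802134 = -7.6817


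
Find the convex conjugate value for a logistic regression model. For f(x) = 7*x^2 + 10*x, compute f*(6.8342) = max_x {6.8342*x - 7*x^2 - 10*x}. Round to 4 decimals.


f*(y) = sup_x {y*x - a*x^2 - b*x} = sup_x {(y-b)*x - a*x^2}
FOC: (y - b) - 2a*x = 0 => x* = (y - b)/(2a)
x* = (6.8342 - 10)/(2*7) = -0.2261
f*(6.8342) = (y-b)^2/(4a) = (6.8342 - 10)^2/(4*7)
= 10.0223/28 = 0.3579


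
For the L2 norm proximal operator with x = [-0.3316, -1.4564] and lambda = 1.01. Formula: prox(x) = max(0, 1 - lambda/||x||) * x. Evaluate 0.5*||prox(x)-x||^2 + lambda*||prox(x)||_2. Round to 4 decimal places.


Step 1: Compute ||x||.
||x|| = 1.4937
Step 2: Compute scaling factor.
scale = max(0, 1 - 1.01/1.4937) = 0.3238
Step 3: prox(x) = [-0.1074, -0.4716]
||prox(x)|| = 0.4837
Step 4: Proximal objective.
0.5*||prox-x||^2 = 0.5101
lambda*||prox|| = 0.4885
Total = 0.9986


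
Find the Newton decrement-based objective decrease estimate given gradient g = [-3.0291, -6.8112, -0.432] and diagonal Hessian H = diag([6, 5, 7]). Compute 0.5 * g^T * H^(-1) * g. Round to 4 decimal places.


Step 1: H is diagonal, so H^(-1) * g = [-0.5049, -1.3622, -0.0617].
Step 2: g^T H^(-1) g = sum_i g_i^2 / H_ii
  = (-3.0291)^2/6 + (-6.8112)^2/5 + (-0.432)^2/7
  = 1.5292 + 9.2785 + 0.0267 = 10.8344
Step 3: Objective decrease = 0.5 * g^T H^(-1) g = 5.4172


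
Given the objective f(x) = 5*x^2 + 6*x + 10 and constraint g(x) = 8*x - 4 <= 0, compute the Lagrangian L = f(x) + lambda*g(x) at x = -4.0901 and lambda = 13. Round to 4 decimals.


Step 1: Evaluate f(x).
f(-4.0901) = 5*(-4.0901)^2 + 6*(-4.0901) + 10 = 69.104
Step 2: Evaluate g(x).
g(-4.0901) = 8*-4.0901 - 4 = -36.7208
Step 3: Compute Lagrangian.
L = 69.104 + 13*-36.7208 = -408.2664


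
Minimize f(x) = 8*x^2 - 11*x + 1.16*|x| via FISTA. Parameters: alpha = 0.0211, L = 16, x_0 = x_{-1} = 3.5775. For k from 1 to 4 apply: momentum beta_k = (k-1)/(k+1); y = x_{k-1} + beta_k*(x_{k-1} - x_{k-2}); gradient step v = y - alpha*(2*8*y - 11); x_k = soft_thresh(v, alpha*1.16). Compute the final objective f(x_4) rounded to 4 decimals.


FISTA on f(x) = 8*x^2 - 11*x + 1.16*|x|
L = 16, alpha = 0.0211
Iteration 1: beta = 0.0, y = 3.5775 + 0.0*(3.5775 - 3.5775) = 3.5775
  grad(y) = 46.24, v = y - alpha*grad = 2.6018
  prox(v) = soft_thresh(2.6018, 0.0245) = 2.5774
Iteration 2: beta = 0.3333, y = 2.5774 + 0.3333*(2.5774 - 3.5775) = 2.244
  grad(y) = 24.9037, v = y - alpha*grad = 1.7185
  prox(v) = soft_thresh(1.7185, 0.0245) = 1.694
Iteration 3: beta = 0.5, y = 1.694 + 0.5*(1.694 - 2.5774) = 1.2524
  grad(y) = 9.038, v = y - alpha*grad = 1.0617
  prox(v) = soft_thresh(1.0617, 0.0245) = 1.0372
Iteration 4: beta = 0.6, y = 1.0372 + 0.6*(1.0372 - 1.694) = 0.6431
  grad(y) = -0.7105, v = y - alpha*grad = 0.6581
  prox(v) = soft_thresh(0.6581, 0.0245) = 0.6336
f(x_4) = 8*0.6336^2 - 11*0.6336 + 1.16*|0.6336| = -3.023


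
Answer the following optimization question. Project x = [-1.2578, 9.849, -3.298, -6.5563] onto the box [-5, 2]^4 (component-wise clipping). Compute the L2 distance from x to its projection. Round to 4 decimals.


Project each component onto [-5, 2].
clip(-1.2578) = -1.2578, clip(9.849) = 2.0, clip(-3.298) = -3.298, clip(-6.5563) = -5.0
Projection = [-1.2578, 2.0, -3.298, -5.0]
Squared diffs: [0.0, 61.6068, 0.0, 2.4221]
Distance = sqrt(64.0289) = 8.0018


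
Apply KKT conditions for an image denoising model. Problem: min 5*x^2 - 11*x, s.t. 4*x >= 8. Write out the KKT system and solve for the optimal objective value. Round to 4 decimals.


Step 1: Try lambda = 0 (constraint inactive).
x_unc = 11/(2*5) = 1.1
Check: 4*1.1 = 4.4 < 8 -- violated!
Step 2: Constraint must be active: 4*x = 8
x* = 8/4 = 2.0
lambda = (2*5*2.0 - 11)/4 = 2.25
Step 3: Compute optimal value.
f(x*) = 5*2.0^2 - 11*2.0 = -2.0


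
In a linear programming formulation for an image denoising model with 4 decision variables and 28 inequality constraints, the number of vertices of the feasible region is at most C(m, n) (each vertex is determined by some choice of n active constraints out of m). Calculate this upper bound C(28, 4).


Each vertex corresponds to some choice of n active constraints out of m, so the number of vertices is at most C(m, n) = m! / (n!(m-n)!).
m = 28, n = 4
Numerator: 28 * 27 * 26 * 25
Denominator: 4! = 24
C(28, 4) = 20475


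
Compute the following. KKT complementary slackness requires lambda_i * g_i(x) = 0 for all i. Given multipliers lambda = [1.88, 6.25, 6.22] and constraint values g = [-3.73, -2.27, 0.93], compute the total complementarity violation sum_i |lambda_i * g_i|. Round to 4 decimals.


KKT complementary slackness check:
lambda_1 * g_1 = 1.88 * -3.73 = -7.0124
lambda_2 * g_2 = 6.25 * -2.27 = -14.1875
lambda_3 * g_3 = 6.22 * 0.93 = 5.7846
Total violation = 7.0124 + 14.1875 + 5.7846 = 26.9845


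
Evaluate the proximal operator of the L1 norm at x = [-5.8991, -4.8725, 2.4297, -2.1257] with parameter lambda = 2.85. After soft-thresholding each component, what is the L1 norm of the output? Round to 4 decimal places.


Soft-thresholding with lambda = 2.85:
prox(-5.8991) = sign(-5.8991)*max(|-5.8991| - 2.85, 0) = -3.0491
prox(-4.8725) = sign(-4.8725)*max(|-4.8725| - 2.85, 0) = -2.0225
prox(2.4297) = sign(2.4297)*max(|2.4297| - 2.85, 0) = 0.0
prox(-2.1257) = sign(-2.1257)*max(|-2.1257| - 2.85, 0) = 0.0
prox(x) = [-3.0491, -2.0225, 0.0, 0.0]
||prox(x)||_1 = 3.0491 + 2.0225 + 0.0 + 0.0 = 5.0716


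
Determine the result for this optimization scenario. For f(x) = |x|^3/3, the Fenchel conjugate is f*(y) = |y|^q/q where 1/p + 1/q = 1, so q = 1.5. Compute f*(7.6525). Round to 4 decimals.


The conjugate exponent q satisfies 1/p + 1/q = 1.
p = 3, so q = 3/(3 - 1) = 1.5
|y|^q = 7.6525^1.5 = 21.1692
f*(7.6525) = 21.1692 / 1.5 = 14.1128


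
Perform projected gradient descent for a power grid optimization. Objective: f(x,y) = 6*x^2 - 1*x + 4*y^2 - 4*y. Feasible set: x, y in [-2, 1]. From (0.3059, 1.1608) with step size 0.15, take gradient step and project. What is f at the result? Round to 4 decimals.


Step 1: Compute gradient at (0.3059, 1.1608).
grad_x = 2*6*0.3059 - 1 = 2.6708
grad_y = 2*4*1.1608 - 4 = 5.2864
Step 2: Gradient step.
x_raw = 0.3059 - 0.15*2.6708 = -0.0947
y_raw = 1.1608 - 0.15*5.2864 = 0.3678
Step 3: Project onto [-2, 1].
x_proj = clip(-0.0947) = -0.0947
y_proj = clip(0.3678) = 0.3678
Step 4: Evaluate f.
f(-0.0947, 0.3678) = -0.7816


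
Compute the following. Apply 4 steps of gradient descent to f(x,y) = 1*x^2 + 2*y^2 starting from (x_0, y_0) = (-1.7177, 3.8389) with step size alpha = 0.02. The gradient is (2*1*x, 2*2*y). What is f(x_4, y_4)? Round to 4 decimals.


Gradient descent on f(x,y) = 1*x^2 + 2*y^2.
Starting point: (-1.7177, 3.8389), alpha = 0.02
Step 1: grad_x = 2*1*-1.7177 = -3.4354, grad_y = 2*2*3.8389 = 15.3556
  x_1 = -1.7177 - 0.02*-3.4354 = -1.649
  y_1 = 3.8389 - 0.02*15.3556 = 3.5318
Step 2: grad_x = 2*1*-1.649 = -3.298, grad_y = 2*2*3.5318 = 14.1272
  x_2 = -1.649 - 0.02*-3.298 = -1.583
  y_2 = 3.5318 - 0.02*14.1272 = 3.2492
Step 3: grad_x = 2*1*-1.583 = -3.1661, grad_y = 2*2*3.2492 = 12.997
  x_3 = -1.583 - 0.02*-3.1661 = -1.5197
  y_3 = 3.2492 - 0.02*12.997 = 2.9893
Step 4: grad_x = 2*1*-1.5197 = -3.0394, grad_y = 2*2*2.9893 = 11.9572
  x_4 = -1.5197 - 0.02*-3.0394 = -1.4589
  y_4 = 2.9893 - 0.02*11.9572 = 2.7502
f(-1.4589, 2.7502) = 1*(-1.4589)^2 + 2*2.7502^2 = 17.2552


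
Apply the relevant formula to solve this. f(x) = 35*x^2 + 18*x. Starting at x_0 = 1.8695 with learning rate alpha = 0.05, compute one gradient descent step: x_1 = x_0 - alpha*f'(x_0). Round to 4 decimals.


We compute the gradient at x_0 and apply the update.
f'(x) = 70*x + 18
f'(1.8695) = 70*1.8695 + 18 = 148.865
x_1 = 1.8695 - 0.05*148.865 = -5.5738


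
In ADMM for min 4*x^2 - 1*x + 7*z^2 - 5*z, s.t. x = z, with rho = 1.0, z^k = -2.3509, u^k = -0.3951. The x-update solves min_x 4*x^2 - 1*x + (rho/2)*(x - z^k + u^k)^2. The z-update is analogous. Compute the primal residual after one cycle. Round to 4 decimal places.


ADMM iteration with rho = 1.0, z^k = -2.3509, u^k = -0.3951
Step 1: x-update.
Minimize 4*x^2 - 1*x + (1.0/2)*(x + 2.3509 - 0.3951)^2
FOC: (2*4 + 1.0)*x = 1 + 1.0*(-2.3509 + 0.3951)
x^{k+1} = -0.1062
Step 2: z-update.
Minimize 7*z^2 - 5*z + (1.0/2)*(-0.1062 - z - 0.3951)^2
FOC: (2*7 + 1.0)*z = 5 + 1.0*(-0.1062 - 0.3951)
z^{k+1} = 0.2999
Step 3: u-update.
u^{k+1} = -0.3951 - 0.1062 - 0.2999 = -0.8012
Step 4: Primal residual = |-0.1062 - 0.2999| = 0.4061


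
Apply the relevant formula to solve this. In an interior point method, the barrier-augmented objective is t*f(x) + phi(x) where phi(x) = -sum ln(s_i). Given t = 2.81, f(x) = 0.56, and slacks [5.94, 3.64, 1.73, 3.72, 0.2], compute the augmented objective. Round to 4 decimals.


Step 1: Compute log-barrier.
ln values: [1.7817, 1.292, 0.5481, 1.3137, -1.6094]
phi = -(1.7817 + 1.292 + 0.5481 + 1.3137 - 1.6094) = -3.3261
Step 2: Compute augmented objective.
t*f(x) = 2.81*0.56 = 1.5736
Total = 1.5736 - 3.3261 = -1.7525


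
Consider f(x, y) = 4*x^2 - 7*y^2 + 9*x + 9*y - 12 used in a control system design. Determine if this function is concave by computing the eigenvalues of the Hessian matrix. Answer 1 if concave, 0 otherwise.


The Hessian of f(x,y) = 4*x^2 - 7*y^2 + 9*x + 9*y - 12 is:
H = [[8, 0], [0, -14]]
Trace = 8 - 14 = -6
Determinant = 8*-14 - (0)^2 = -112
Discriminant = (-6)^2 - 4*-112 = 484.0
Eigenvalues: lambda_1 = -14.0, lambda_2 = 8.0
The function is not concave.

0


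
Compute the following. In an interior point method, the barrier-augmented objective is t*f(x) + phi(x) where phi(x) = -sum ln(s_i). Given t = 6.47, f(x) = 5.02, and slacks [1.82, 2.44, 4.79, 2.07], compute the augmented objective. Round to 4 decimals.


Step 1: Compute log-barrier.
ln values: [0.5988, 0.892, 1.5665, 0.7275]
phi = -(0.5988 + 0.892 + 1.5665 + 0.7275) = -3.7849
Step 2: Compute augmented objective.
t*f(x) = 6.47*5.02 = 32.4794
Total = 32.4794 - 3.7849 = 28.6945


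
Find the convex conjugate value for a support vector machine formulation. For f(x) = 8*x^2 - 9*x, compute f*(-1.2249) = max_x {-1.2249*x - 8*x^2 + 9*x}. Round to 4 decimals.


f*(y) = sup_x {y*x - a*x^2 - b*x} = sup_x {(y-b)*x - a*x^2}
FOC: (y - b) - 2a*x = 0 => x* = (y - b)/(2a)
x* = (-1.2249 + 9)/(2*8) = 0.4859
f*(-1.2249) = (y-b)^2/(4a) = (-1.2249 + 9)^2/(4*8)
= 60.4522/32 = 1.8891


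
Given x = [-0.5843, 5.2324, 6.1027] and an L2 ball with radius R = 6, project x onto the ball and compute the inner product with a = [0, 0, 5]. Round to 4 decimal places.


Step 1: Compute ||x|| (intermediates to 6 decimals).
||x|| = sqrt((-0.5843)^2 + 5.2324^2 + 6.1027^2) = 8.059923
Step 2: Project.
Since ||x|| > R, scale = R/||x|| = 6/8.059923 = 0.744424, proj(x) = scale * x
proj(x) = [-0.434967, 3.895124, 4.542996]
Step 3: Dot product.
a^T * proj(x) = 0*(-0.434967) + 0*3.895124 + 5*4.542996 = 22.715


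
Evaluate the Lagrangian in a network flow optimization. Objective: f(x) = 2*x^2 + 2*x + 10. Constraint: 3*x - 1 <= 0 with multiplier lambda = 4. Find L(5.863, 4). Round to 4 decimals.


Step 1: Evaluate f(x).
f(5.863) = 2*5.863^2 + 2*5.863 + 10 = 90.4755
Step 2: Evaluate g(x).
g(5.863) = 3*5.863 - 1 = 16.589
Step 3: Compute Lagrangian.
L = 90.4755 + 4*16.589 = 156.8315


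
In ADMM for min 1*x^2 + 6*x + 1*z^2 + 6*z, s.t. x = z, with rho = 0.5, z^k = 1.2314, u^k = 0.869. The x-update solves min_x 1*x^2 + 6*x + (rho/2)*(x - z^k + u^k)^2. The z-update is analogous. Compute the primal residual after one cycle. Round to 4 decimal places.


ADMM iteration with rho = 0.5, z^k = 1.2314, u^k = 0.869
Step 1: x-update.
Minimize 1*x^2 + 6*x + (0.5/2)*(x - 1.2314 + 0.869)^2
FOC: (2*1 + 0.5)*x = -6 + 0.5*(1.2314 - 0.869)
x^{k+1} = -2.3275
Step 2: z-update.
Minimize 1*z^2 + 6*z + (0.5/2)*(-2.3275 - z + 0.869)^2
FOC: (2*1 + 0.5)*z = -6 + 0.5*(-2.3275 + 0.869)
z^{k+1} = -2.6917
Step 3: u-update.
u^{k+1} = 0.869 - 2.3275 + 2.6917 = 1.2332
Step 4: Primal residual = |-2.3275 + 2.6917| = 0.3642


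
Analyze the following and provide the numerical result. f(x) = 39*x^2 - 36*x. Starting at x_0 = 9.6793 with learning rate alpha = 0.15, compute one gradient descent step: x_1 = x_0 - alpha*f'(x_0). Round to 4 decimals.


We compute the gradient at x_0 and apply the update.
f'(x) = 78*x - 36
f'(9.6793) = 78*9.6793 - 36 = 718.9854
x_1 = 9.6793 - 0.15*718.9854 = -98.1685


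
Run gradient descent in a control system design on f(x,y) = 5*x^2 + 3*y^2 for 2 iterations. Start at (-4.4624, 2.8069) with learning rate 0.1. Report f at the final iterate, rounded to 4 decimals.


Gradient descent on f(x,y) = 5*x^2 + 3*y^2.
Starting point: (-4.4624, 2.8069), alpha = 0.1
Step 1: grad_x = 2*5*-4.4624 = -44.624, grad_y = 2*3*2.8069 = 16.8414
  x_1 = -4.4624 - 0.1*-44.624 = 0.0
  y_1 = 2.8069 - 0.1*16.8414 = 1.1228
Step 2: grad_x = 2*5*0.0 = 0.0, grad_y = 2*3*1.1228 = 6.7366
  x_2 = 0.0 - 0.1*0.0 = 0.0
  y_2 = 1.1228 - 0.1*6.7366 = 0.4491
f(0.0, 0.4491) = 5*0.0^2 + 3*0.4491^2 = 0.6051


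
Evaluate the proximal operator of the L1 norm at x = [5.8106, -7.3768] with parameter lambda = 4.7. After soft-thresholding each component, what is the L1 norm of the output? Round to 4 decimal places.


Soft-thresholding with lambda = 4.7:
prox(5.8106) = sign(5.8106)*max(|5.8106| - 4.7, 0) = 1.1106
prox(-7.3768) = sign(-7.3768)*max(|-7.3768| - 4.7, 0) = -2.6768
prox(x) = [1.1106, -2.6768]
||prox(x)||_1 = 1.1106 + 2.6768 = 3.7874


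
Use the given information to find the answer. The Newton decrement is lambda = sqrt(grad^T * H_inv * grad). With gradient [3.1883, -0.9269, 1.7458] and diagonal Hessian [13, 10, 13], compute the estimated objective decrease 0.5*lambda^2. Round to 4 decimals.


Step 1: H is diagonal, so H^(-1) * g = [0.2453, -0.0927, 0.1343].
Step 2: g^T H^(-1) g = sum_i g_i^2 / H_ii
  = (3.1883)^2/13 + (-0.9269)^2/10 + (1.7458)^2/13
  = 0.7819 + 0.0859 + 0.2344 = 1.1023
Step 3: Objective decrease = 0.5 * g^T H^(-1) g = 0.5512


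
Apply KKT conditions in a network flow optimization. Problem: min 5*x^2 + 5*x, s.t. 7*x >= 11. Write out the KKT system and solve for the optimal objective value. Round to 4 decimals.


Step 1: Try lambda = 0 (constraint inactive).
x_unc = -5/(2*5) = -0.5
Check: 7*-0.5 = -3.5 < 11 -- violated!
Step 2: Constraint must be active: 7*x = 11
x* = 11/7 = 1.5714 (rounded; the exact value 11/7 is used below)
lambda = (2*5*(11/7) + 5)/7 = 2.9592
Step 3: Compute optimal value.
f(x*) = 5*(11/7)^2 + 5*(11/7) = 20.2041


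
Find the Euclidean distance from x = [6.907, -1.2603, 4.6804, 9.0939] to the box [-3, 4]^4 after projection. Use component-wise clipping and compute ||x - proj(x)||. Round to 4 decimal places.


Project each component onto [-3, 4].
clip(6.907) = 4.0, clip(-1.2603) = -1.2603, clip(4.6804) = 4.0, clip(9.0939) = 4.0
Projection = [4.0, -1.2603, 4.0, 4.0]
Squared diffs: [8.4506, 0.0, 0.4629, 25.9478]
Distance = sqrt(34.8613) = 5.9044


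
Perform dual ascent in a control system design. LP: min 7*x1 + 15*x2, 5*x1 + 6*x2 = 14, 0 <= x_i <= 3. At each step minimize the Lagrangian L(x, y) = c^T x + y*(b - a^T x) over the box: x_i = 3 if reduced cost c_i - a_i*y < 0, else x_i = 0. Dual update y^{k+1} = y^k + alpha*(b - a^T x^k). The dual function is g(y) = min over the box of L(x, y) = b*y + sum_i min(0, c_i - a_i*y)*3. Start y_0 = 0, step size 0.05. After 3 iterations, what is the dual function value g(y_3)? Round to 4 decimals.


Dual ascent for LP: min 7*x1 + 15*x2, 5*x1 + 6*x2 = 14, 0 <= x_i <= 3
Step 1: y^k = 0.0, reduced costs: (7.0, 15.0)
  x^k = (0.0, 0.0), subgradient = b - a^T x = 14.0
  y^{k+1} = 0.0 + 0.05*14.0 = 0.7
Step 2: y^k = 0.7, reduced costs: (3.5, 10.8)
  x^k = (0.0, 0.0), subgradient = b - a^T x = 14.0
  y^{k+1} = 0.7 + 0.05*14.0 = 1.4
Step 3: y^k = 1.4, reduced costs: (0.0, 6.6)
  x^k = (0.0, 0.0), subgradient = b - a^T x = 14.0
  y^{k+1} = 1.4 + 0.05*14.0 = 2.1
Dual objective at y_3 = 2.1: reduced costs (-3.5, 2.4), box minimizer x = (3.0, 0.0)
g(y_3) = b*y + (c1 - a1*y)*x1 + (c2 - a2*y)*x2 = 14*2.1 + (-3.5)*3.0 + 2.4*0.0 = 29.4 - 10.5 + 0.0 = 18.9


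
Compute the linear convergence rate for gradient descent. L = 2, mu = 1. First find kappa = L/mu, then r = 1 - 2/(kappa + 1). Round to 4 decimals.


Step 1: Compute the condition number.
kappa = L/mu = 2/1 = 2.0
Step 2: Compute the convergence rate.
r = 1 - 2/(kappa + 1) = 1 - 2*mu/(L + mu) = (L - mu)/(L + mu) = 1/3 = 0.3333


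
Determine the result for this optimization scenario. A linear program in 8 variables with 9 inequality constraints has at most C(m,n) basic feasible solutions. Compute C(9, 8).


Each vertex corresponds to some choice of n active constraints out of m, so the number of vertices is at most C(m, n) = m! / (n!(m-n)!).
m = 9, n = 8
Numerator: 9 * 8 * 7 * 6 * 5 * 4 * 3 * 2
Denominator: 8! = 40320
C(9, 8) = 9


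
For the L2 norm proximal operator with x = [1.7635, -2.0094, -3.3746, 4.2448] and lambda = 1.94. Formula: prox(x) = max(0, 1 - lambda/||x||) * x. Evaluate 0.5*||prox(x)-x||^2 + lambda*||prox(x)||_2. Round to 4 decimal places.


Step 1: Compute ||x||.
||x|| = 6.046
Step 2: Compute scaling factor.
scale = max(0, 1 - 1.94/6.046) = 0.6791
Step 3: prox(x) = [1.1976, -1.3646, -2.2918, 2.8828]
||prox(x)|| = 4.106
Step 4: Proximal objective.
0.5*||prox-x||^2 = 1.8818
lambda*||prox|| = 7.9656
Total = 9.8474


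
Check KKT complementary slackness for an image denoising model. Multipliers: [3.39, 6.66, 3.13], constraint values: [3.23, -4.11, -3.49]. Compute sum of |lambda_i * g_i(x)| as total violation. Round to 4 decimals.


KKT complementary slackness check:
lambda_1 * g_1 = 3.39 * 3.23 = 10.9497
lambda_2 * g_2 = 6.66 * -4.11 = -27.3726
lambda_3 * g_3 = 3.13 * -3.49 = -10.9237
Total violation = 10.9497 + 27.3726 + 10.9237 = 49.246


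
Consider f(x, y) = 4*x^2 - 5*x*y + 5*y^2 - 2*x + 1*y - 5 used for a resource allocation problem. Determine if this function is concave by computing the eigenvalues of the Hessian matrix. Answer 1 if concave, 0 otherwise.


The Hessian of f(x,y) = 4*x^2 - 5*x*y + 5*y^2 - 2*x + 1*y - 5 is:
H = [[8, -5], [-5, 10]]
Trace = 8 + 10 = 18
Determinant = 8*10 - (-5)^2 = 55
Discriminant = (18)^2 - 4*55 = 104.0
Eigenvalues: lambda_1 = 3.901, lambda_2 = 14.099
The function is not concave.

0


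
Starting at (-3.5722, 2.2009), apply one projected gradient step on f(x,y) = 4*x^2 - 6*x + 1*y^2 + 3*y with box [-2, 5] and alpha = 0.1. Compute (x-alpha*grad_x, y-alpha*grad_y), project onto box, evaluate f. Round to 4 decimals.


Step 1: Compute gradient at (-3.5722, 2.2009).
grad_x = 2*4*-3.5722 - 6 = -34.5776
grad_y = 2*1*2.2009 + 3 = 7.4018
Step 2: Gradient step.
x_raw = -3.5722 - 0.1*-34.5776 = -0.1144
y_raw = 2.2009 - 0.1*7.4018 = 1.4607
Step 3: Project onto [-2, 5].
x_proj = clip(-0.1144) = -0.1144
y_proj = clip(1.4607) = 1.4607
Step 4: Evaluate f.
f(-0.1144, 1.4607) = 7.2549


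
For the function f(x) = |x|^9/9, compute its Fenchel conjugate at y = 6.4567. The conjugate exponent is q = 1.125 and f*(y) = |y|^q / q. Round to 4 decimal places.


The conjugate exponent q satisfies 1/p + 1/q = 1.
p = 9, so q = 9/(9 - 1) = 1.125
|y|^q = 6.4567^1.125 = 8.152
f*(6.4567) = 8.152 / 1.125 = 7.2462


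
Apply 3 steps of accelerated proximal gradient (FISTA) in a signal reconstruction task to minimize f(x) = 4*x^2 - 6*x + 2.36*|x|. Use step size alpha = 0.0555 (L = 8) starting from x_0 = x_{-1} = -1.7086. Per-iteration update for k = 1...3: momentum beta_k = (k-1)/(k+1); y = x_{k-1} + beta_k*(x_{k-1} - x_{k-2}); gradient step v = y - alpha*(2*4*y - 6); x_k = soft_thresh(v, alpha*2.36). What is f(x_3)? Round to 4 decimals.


FISTA on f(x) = 4*x^2 - 6*x + 2.36*|x|
L = 8, alpha = 0.0555
Iteration 1: beta = 0.0, y = -1.7086 + 0.0*(-1.7086 + 1.7086) = -1.7086
  grad(y) = -19.6688, v = y - alpha*grad = -0.617
  prox(v) = soft_thresh(-0.617, 0.131) = -0.486
Iteration 2: beta = 0.3333, y = -0.486 + 0.3333*(-0.486 + 1.7086) = -0.0785
  grad(y) = -6.6278, v = y - alpha*grad = 0.2894
  prox(v) = soft_thresh(0.2894, 0.131) = 0.1584
Iteration 3: beta = 0.5, y = 0.1584 + 0.5*(0.1584 + 0.486) = 0.4806
  grad(y) = -2.1553, v = y - alpha*grad = 0.6002
  prox(v) = soft_thresh(0.6002, 0.131) = 0.4692
f(x_3) = 4*0.4692^2 - 6*0.4692 + 2.36*|0.4692| = -0.8273


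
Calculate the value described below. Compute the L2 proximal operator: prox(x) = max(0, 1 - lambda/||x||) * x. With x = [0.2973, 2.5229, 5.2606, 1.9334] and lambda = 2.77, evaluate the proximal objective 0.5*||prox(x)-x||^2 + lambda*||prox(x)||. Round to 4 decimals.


Step 1: Compute ||x||.
||x|| = 6.1535
Step 2: Compute scaling factor.
scale = max(0, 1 - 2.77/6.1535) = 0.5498
Step 3: prox(x) = [0.1635, 1.3872, 2.8925, 1.0631]
||prox(x)|| = 3.3835
Step 4: Proximal objective.
0.5*||prox-x||^2 = 3.8365
lambda*||prox|| = 9.3723
Total = 13.2087


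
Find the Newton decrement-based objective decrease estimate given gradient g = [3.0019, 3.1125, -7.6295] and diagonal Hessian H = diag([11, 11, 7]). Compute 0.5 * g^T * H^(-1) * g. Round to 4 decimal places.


Step 1: H is diagonal, so H^(-1) * g = [0.2729, 0.283, -1.0899].
Step 2: g^T H^(-1) g = sum_i g_i^2 / H_ii
  = (3.0019)^2/11 + (3.1125)^2/11 + (-7.6295)^2/7
  = 0.8192 + 0.8807 + 8.3156 = 10.0155
Step 3: Objective decrease = 0.5 * g^T H^(-1) g = 5.0078


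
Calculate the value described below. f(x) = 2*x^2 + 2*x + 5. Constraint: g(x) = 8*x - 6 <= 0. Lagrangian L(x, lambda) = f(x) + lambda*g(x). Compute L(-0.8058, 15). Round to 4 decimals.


Step 1: Evaluate f(x).
f(-0.8058) = 2*(-0.8058)^2 + 2*(-0.8058) + 5 = 4.687
Step 2: Evaluate g(x).
g(-0.8058) = 8*-0.8058 - 6 = -12.4464
Step 3: Compute Lagrangian.
L = 4.687 + 15*-12.4464 = -182.009


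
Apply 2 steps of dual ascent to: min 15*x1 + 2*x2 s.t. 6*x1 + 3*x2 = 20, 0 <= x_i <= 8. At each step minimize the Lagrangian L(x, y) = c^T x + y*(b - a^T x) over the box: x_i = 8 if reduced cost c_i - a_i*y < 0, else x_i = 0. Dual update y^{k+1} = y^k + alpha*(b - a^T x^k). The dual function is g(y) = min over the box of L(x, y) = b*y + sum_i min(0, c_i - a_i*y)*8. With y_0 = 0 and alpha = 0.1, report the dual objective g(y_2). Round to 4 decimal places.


Dual ascent for LP: min 15*x1 + 2*x2, 6*x1 + 3*x2 = 20, 0 <= x_i <= 8
Step 1: y^k = 0.0, reduced costs: (15.0, 2.0)
  x^k = (0.0, 0.0), subgradient = b - a^T x = 20.0
  y^{k+1} = 0.0 + 0.1*20.0 = 2.0
Step 2: y^k = 2.0, reduced costs: (3.0, -4.0)
  x^k = (0.0, 8.0), subgradient = b - a^T x = -4.0
  y^{k+1} = 2.0 + 0.1*-4.0 = 1.6
Dual objective at y_2 = 1.6: reduced costs (5.4, -2.8), box minimizer x = (0.0, 8.0)
g(y_2) = b*y + (c1 - a1*y)*x1 + (c2 - a2*y)*x2 = 20*1.6 + 5.4*0.0 + (-2.8)*8.0 = 32.0 + 0.0 - 22.4 = 9.6


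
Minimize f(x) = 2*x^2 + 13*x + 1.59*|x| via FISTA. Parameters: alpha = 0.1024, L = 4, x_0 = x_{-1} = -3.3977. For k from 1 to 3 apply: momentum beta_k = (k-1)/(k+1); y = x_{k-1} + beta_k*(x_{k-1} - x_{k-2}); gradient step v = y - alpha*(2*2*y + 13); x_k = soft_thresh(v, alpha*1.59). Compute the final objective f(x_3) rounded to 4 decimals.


FISTA on f(x) = 2*x^2 + 13*x + 1.59*|x|
L = 4, alpha = 0.1024
Iteration 1: beta = 0.0, y = -3.3977 + 0.0*(-3.3977 + 3.3977) = -3.3977
  grad(y) = -0.5908, v = y - alpha*grad = -3.3372
  prox(v) = soft_thresh(-3.3372, 0.1628) = -3.1744
Iteration 2: beta = 0.3333, y = -3.1744 + 0.3333*(-3.1744 + 3.3977) = -3.0999
  grad(y) = 0.6002, v = y - alpha*grad = -3.1614
  prox(v) = soft_thresh(-3.1614, 0.1628) = -2.9986
Iteration 3: beta = 0.5, y = -2.9986 + 0.5*(-2.9986 + 3.1744) = -2.9107
  grad(y) = 1.3572, v = y - alpha*grad = -3.0497
  prox(v) = soft_thresh(-3.0497, 0.1628) = -2.8869
f(x_3) = 2*(-2.8869)^2 + 13*(-2.8869) + 1.59*|-2.8869| = -16.2712


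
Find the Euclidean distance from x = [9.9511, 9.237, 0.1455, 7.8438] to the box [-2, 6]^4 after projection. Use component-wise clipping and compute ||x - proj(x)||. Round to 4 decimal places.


Project each component onto [-2, 6].
clip(9.9511) = 6.0, clip(9.237) = 6.0, clip(0.1455) = 0.1455, clip(7.8438) = 6.0
Projection = [6.0, 6.0, 0.1455, 6.0]
Squared diffs: [15.6112, 10.4782, 0.0, 3.3996]
Distance = sqrt(29.489) = 5.4304


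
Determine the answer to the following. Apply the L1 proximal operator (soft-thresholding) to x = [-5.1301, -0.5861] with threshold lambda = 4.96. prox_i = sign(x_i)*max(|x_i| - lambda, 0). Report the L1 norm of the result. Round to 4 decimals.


Soft-thresholding with lambda = 4.96:
prox(-5.1301) = sign(-5.1301)*max(|-5.1301| - 4.96, 0) = -0.1701
prox(-0.5861) = sign(-0.5861)*max(|-0.5861| - 4.96, 0) = 0.0
prox(x) = [-0.1701, 0.0]
||prox(x)||_1 = 0.1701 + 0.0 = 0.1701


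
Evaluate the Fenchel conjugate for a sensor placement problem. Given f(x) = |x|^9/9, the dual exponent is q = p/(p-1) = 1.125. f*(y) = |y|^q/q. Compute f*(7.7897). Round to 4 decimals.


The conjugate exponent q satisfies 1/p + 1/q = 1.
p = 9, so q = 9/(9 - 1) = 1.125
|y|^q = 7.7897^1.125 = 10.0684
f*(7.7897) = 10.0684 / 1.125 = 8.9497


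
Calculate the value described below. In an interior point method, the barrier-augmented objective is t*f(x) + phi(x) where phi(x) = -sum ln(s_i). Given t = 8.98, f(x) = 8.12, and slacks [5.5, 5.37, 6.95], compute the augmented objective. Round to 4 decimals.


Step 1: Compute log-barrier.
ln values: [1.7047, 1.6808, 1.9387]
phi = -(1.7047 + 1.6808 + 1.9387) = -5.3243
Step 2: Compute augmented objective.
t*f(x) = 8.98*8.12 = 72.9176
Total = 72.9176 - 5.3243 = 67.5933


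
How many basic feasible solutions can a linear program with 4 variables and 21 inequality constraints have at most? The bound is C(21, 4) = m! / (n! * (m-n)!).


Each vertex corresponds to some choice of n active constraints out of m, so the number of vertices is at most C(m, n) = m! / (n!(m-n)!).
m = 21, n = 4
Numerator: 21 * 20 * 19 * 18
Denominator: 4! = 24
C(21, 4) = 5985


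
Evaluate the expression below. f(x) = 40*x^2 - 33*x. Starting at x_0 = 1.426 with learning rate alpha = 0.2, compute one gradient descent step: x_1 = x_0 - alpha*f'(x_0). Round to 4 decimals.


We compute the gradient at x_0 and apply the update.
f'(x) = 80*x - 33
f'(1.426) = 80*1.426 - 33 = 81.08
x_1 = 1.426 - 0.2*81.08 = -14.79


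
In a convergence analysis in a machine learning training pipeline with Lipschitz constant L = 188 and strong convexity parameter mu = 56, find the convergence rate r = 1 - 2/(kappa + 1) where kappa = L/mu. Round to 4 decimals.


Step 1: Compute the condition number.
kappa = L/mu = 188/56 = 3.3571
Step 2: Compute the convergence rate.
r = 1 - 2/(kappa + 1) = 1 - 2*mu/(L + mu) = (L - mu)/(L + mu) = 132/244 = 0.541


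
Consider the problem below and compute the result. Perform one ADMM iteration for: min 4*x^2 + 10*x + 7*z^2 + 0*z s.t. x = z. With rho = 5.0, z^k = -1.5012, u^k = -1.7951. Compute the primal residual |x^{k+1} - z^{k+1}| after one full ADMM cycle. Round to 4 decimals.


ADMM iteration with rho = 5.0, z^k = -1.5012, u^k = -1.7951
Step 1: x-update.
Minimize 4*x^2 + 10*x + (5.0/2)*(x + 1.5012 - 1.7951)^2
FOC: (2*4 + 5.0)*x = -10 + 5.0*(-1.5012 + 1.7951)
x^{k+1} = -0.6562
Step 2: z-update.
Minimize 7*z^2 + 0*z + (5.0/2)*(-0.6562 - z - 1.7951)^2
FOC: (2*7 + 5.0)*z = 0 + 5.0*(-0.6562 - 1.7951)
z^{k+1} = -0.6451
Step 3: u-update.
u^{k+1} = -1.7951 - 0.6562 + 0.6451 = -1.8062
Step 4: Primal residual = |-0.6562 + 0.6451| = 0.0111


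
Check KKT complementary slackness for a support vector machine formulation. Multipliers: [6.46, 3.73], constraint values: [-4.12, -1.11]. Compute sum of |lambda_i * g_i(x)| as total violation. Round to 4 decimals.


KKT complementary slackness check:
lambda_1 * g_1 = 6.46 * -4.12 = -26.6152
lambda_2 * g_2 = 3.73 * -1.11 = -4.1403
Total violation = 26.6152 + 4.1403 = 30.7555


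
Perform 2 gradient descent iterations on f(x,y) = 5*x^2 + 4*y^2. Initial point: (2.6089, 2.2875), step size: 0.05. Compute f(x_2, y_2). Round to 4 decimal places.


Gradient descent on f(x,y) = 5*x^2 + 4*y^2.
Starting point: (2.6089, 2.2875), alpha = 0.05
Step 1: grad_x = 2*5*2.6089 = 26.089, grad_y = 2*4*2.2875 = 18.3
  x_1 = 2.6089 - 0.05*26.089 = 1.3045
  y_1 = 2.2875 - 0.05*18.3 = 1.3725
Step 2: grad_x = 2*5*1.3045 = 13.0445, grad_y = 2*4*1.3725 = 10.98
  x_2 = 1.3045 - 0.05*13.0445 = 0.6522
  y_2 = 1.3725 - 0.05*10.98 = 0.8235
f(0.6522, 0.8235) = 5*0.6522^2 + 4*0.8235^2 = 4.8396


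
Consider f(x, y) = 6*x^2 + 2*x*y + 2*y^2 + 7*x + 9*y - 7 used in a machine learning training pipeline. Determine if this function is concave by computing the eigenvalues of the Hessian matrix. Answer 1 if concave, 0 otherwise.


The Hessian of f(x,y) = 6*x^2 + 2*x*y + 2*y^2 + 7*x + 9*y - 7 is:
H = [[12, 2], [2, 4]]
Trace = 12 + 4 = 16
Determinant = 12*4 - (2)^2 = 44
Discriminant = (16)^2 - 4*44 = 80.0
Eigenvalues: lambda_1 = 3.5279, lambda_2 = 12.4721
The function is not concave.

0


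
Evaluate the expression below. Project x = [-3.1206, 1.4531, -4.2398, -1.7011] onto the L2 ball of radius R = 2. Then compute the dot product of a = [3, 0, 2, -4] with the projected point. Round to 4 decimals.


Step 1: Compute ||x|| (intermediates to 6 decimals).
||x|| = sqrt((-3.1206)^2 + 1.4531^2 + (-4.2398)^2 + (-1.7011)^2) = 5.720078
Step 2: Project.
Since ||x|| > R, scale = R/||x|| = 2/5.720078 = 0.349646, proj(x) = scale * x
proj(x) = [-1.091105, 0.508071, -1.482429, -0.594783]
Step 3: Dot product.
a^T * proj(x) = 3*(-1.091105) + 0*0.508071 + 2*(-1.482429) - 4*(-0.594783) = -3.859


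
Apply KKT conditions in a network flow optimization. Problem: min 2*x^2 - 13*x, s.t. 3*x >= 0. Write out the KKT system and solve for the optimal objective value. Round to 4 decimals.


Step 1: Try lambda = 0 (constraint inactive).
Stationarity: 2*2*x - 13 = 0
x* = 13/(2*2) = 3.25
Check constraint: 3*3.25 = 9.75 >= 0 -- satisfied.
Step 2: Compute optimal value.
f(x*) = 2*3.25^2 - 13*3.25 = -21.125


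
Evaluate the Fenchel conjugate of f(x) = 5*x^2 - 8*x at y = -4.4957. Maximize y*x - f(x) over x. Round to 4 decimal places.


f*(y) = sup_x {y*x - a*x^2 - b*x} = sup_x {(y-b)*x - a*x^2}
FOC: (y - b) - 2a*x = 0 => x* = (y - b)/(2a)
x* = (-4.4957 + 8)/(2*5) = 0.3504
f*(-4.4957) = (y-b)^2/(4a) = (-4.4957 + 8)^2/(4*5)
= 12.2801/20 = 0.614


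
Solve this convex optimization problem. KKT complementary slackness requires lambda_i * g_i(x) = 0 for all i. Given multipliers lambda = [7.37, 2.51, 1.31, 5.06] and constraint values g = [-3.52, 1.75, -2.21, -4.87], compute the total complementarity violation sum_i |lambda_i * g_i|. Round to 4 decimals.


KKT complementary slackness check:
lambda_1 * g_1 = 7.37 * -3.52 = -25.9424
lambda_2 * g_2 = 2.51 * 1.75 = 4.3925
lambda_3 * g_3 = 1.31 * -2.21 = -2.8951
lambda_4 * g_4 = 5.06 * -4.87 = -24.6422
Total violation = 25.9424 + 4.3925 + 2.8951 + 24.6422 = 57.8722


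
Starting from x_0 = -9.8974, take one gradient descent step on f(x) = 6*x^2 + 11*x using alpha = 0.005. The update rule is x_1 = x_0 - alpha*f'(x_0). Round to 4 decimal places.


We compute the gradient at x_0 and apply the update.
f'(x) = 12*x + 11
f'(-9.8974) = 12*-9.8974 + 11 = -107.7688
x_1 = -9.8974 - 0.005*-107.7688 = -9.3586


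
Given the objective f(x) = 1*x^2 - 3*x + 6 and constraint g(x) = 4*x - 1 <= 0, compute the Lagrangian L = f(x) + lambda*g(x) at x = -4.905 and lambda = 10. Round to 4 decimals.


Step 1: Evaluate f(x).
f(-4.905) = 1*(-4.905)^2 - 3*(-4.905) + 6 = 44.774
Step 2: Evaluate g(x).
g(-4.905) = 4*-4.905 - 1 = -20.62
Step 3: Compute Lagrangian.
L = 44.774 + 10*-20.62 = -161.426


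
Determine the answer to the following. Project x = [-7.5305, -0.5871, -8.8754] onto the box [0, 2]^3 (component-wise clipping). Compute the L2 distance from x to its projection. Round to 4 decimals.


Project each component onto [0, 2].
clip(-7.5305) = 0.0, clip(-0.5871) = 0.0, clip(-8.8754) = 0.0
Projection = [0.0, 0.0, 0.0]
Squared diffs: [56.7084, 0.3447, 78.7727]
Distance = sqrt(135.8258) = 11.6544


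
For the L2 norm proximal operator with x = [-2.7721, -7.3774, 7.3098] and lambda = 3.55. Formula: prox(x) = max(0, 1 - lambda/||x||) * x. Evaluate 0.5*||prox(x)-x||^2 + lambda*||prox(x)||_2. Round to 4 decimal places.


Step 1: Compute ||x||.
||x|| = 10.7491
Step 2: Compute scaling factor.
scale = max(0, 1 - 3.55/10.7491) = 0.6697
Step 3: prox(x) = [-1.8566, -4.9409, 4.8957]
||prox(x)|| = 7.1991
Step 4: Proximal objective.
0.5*||prox-x||^2 = 6.3013
lambda*||prox|| = 25.5568
Total = 31.8582


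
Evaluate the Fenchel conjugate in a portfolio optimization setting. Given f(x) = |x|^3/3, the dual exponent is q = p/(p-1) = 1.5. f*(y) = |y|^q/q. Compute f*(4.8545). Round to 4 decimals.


The conjugate exponent q satisfies 1/p + 1/q = 1.
p = 3, so q = 3/(3 - 1) = 1.5
|y|^q = 4.8545^1.5 = 10.6959
f*(4.8545) = 10.6959 / 1.5 = 7.1306


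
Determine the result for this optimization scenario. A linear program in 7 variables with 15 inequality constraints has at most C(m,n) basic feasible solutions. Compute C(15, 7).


Each vertex corresponds to some choice of n active constraints out of m, so the number of vertices is at most C(m, n) = m! / (n!(m-n)!).
m = 15, n = 7
Numerator: 15 * 14 * 13 * 12 * 11 * 10 * 9
Denominator: 7! = 5040
C(15, 7) = 6435


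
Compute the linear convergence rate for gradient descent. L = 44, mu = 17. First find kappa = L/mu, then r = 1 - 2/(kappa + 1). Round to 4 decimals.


Step 1: Compute the condition number.
kappa = L/mu = 44/17 = 2.5882
Step 2: Compute the convergence rate.
r = 1 - 2/(kappa + 1) = 1 - 2*mu/(L + mu) = (L - mu)/(L + mu) = 27/61 = 0.4426


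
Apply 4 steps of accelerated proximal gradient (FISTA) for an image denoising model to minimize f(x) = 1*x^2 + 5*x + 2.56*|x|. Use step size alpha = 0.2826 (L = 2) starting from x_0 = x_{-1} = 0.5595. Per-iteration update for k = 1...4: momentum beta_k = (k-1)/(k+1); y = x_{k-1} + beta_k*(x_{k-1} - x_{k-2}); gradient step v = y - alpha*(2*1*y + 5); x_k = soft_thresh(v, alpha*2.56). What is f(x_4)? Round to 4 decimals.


FISTA on f(x) = 1*x^2 + 5*x + 2.56*|x|
L = 2, alpha = 0.2826
Iteration 1: beta = 0.0, y = 0.5595 + 0.0*(0.5595 - 0.5595) = 0.5595
  grad(y) = 6.119, v = y - alpha*grad = -1.1697
  prox(v) = soft_thresh(-1.1697, 0.7235) = -0.4463
Iteration 2: beta = 0.3333, y = -0.4463 + 0.3333*(-0.4463 - 0.5595) = -0.7815
  grad(y) = 3.4369, v = y - alpha*grad = -1.7528
  prox(v) = soft_thresh(-1.7528, 0.7235) = -1.0294
Iteration 3: beta = 0.5, y = -1.0294 + 0.5*(-1.0294 + 0.4463) = -1.3209
  grad(y) = 2.3582, v = y - alpha*grad = -1.9873
  prox(v) = soft_thresh(-1.9873, 0.7235) = -1.2639
Iteration 4: beta = 0.6, y = -1.2639 + 0.6*(-1.2639 + 1.0294) = -1.4046
  grad(y) = 2.1908, v = y - alpha*grad = -2.0237
  prox(v) = soft_thresh(-2.0237, 0.7235) = -1.3003
f(x_4) = 1*(-1.3003)^2 + 5*(-1.3003) + 2.56*|-1.3003| = -1.482


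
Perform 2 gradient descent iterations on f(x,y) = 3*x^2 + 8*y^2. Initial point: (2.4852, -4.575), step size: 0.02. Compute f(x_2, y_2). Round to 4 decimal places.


Gradient descent on f(x,y) = 3*x^2 + 8*y^2.
Starting point: (2.4852, -4.575), alpha = 0.02
Step 1: grad_x = 2*3*2.4852 = 14.9112, grad_y = 2*8*-4.575 = -73.2
  x_1 = 2.4852 - 0.02*14.9112 = 2.187
  y_1 = -4.575 - 0.02*-73.2 = -3.111
Step 2: grad_x = 2*3*2.187 = 13.1219, grad_y = 2*8*-3.111 = -49.776
  x_2 = 2.187 - 0.02*13.1219 = 1.9245
  y_2 = -3.111 - 0.02*-49.776 = -2.1155
f(1.9245, -2.1155) = 3*1.9245^2 + 8*(-2.1155)^2 = 46.9136


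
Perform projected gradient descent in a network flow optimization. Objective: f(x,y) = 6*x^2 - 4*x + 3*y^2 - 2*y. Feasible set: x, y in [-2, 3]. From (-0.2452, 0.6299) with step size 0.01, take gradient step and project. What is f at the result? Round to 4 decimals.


Step 1: Compute gradient at (-0.2452, 0.6299).
grad_x = 2*6*-0.2452 - 4 = -6.9424
grad_y = 2*3*0.6299 - 2 = 1.7794
Step 2: Gradient step.
x_raw = -0.2452 - 0.01*-6.9424 = -0.1758
y_raw = 0.6299 - 0.01*1.7794 = 0.6121
Step 3: Project onto [-2, 3].
x_proj = clip(-0.1758) = -0.1758
y_proj = clip(0.6121) = 0.6121
Step 4: Evaluate f.
f(-0.1758, 0.6121) = 0.7883


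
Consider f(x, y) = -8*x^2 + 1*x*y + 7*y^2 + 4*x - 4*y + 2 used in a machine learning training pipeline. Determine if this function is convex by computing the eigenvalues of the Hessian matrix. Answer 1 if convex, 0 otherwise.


The Hessian of f(x,y) = -8*x^2 + 1*x*y + 7*y^2 + 4*x - 4*y + 2 is:
H = [[-16, 1], [1, 14]]
Trace = -16 + 14 = -2
Determinant = -16*14 - (1)^2 = -225
Discriminant = (-2)^2 - 4*-225 = 904.0
Eigenvalues: lambda_1 = -16.0333, lambda_2 = 14.0333
The function is not convex.

0


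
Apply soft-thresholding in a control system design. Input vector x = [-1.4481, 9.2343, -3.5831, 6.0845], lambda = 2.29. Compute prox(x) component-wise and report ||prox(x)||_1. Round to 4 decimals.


Soft-thresholding with lambda = 2.29:
prox(-1.4481) = sign(-1.4481)*max(|-1.4481| - 2.29, 0) = 0.0
prox(9.2343) = sign(9.2343)*max(|9.2343| - 2.29, 0) = 6.9443
prox(-3.5831) = sign(-3.5831)*max(|-3.5831| - 2.29, 0) = -1.2931
prox(6.0845) = sign(6.0845)*max(|6.0845| - 2.29, 0) = 3.7945
prox(x) = [0.0, 6.9443, -1.2931, 3.7945]
||prox(x)||_1 = 0.0 + 6.9443 + 1.2931 + 3.7945 = 12.0319


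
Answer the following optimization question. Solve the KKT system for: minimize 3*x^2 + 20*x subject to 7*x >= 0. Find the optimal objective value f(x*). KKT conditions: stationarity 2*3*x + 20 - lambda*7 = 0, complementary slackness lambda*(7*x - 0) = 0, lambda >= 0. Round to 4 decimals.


Step 1: Try lambda = 0 (constraint inactive).
x_unc = -20/(2*3) = -3.3333
Check: 7*-3.3333 = -23.3331 < 0 -- violated!
Step 2: Constraint must be active: 7*x = 0
x* = 0/7 = 0.0
lambda = (2*3*0.0 + 20)/7 = 2.8571
Step 3: Compute optimal value.
f(x*) = 3*0.0^2 + 20*0.0 = 0.0


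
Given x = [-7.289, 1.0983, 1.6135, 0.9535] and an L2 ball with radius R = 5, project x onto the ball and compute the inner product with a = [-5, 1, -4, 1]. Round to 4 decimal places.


Step 1: Compute ||x|| (intermediates to 6 decimals).
||x|| = sqrt((-7.289)^2 + 1.0983^2 + 1.6135^2 + 0.9535^2) = 7.605809
Step 2: Project.
Since ||x|| > R, scale = R/||x|| = 5/7.605809 = 0.657392, proj(x) = scale * x
proj(x) = [-4.79173, 0.722014, 1.060702, 0.626823]
Step 3: Dot product.
a^T * proj(x) = -5*(-4.79173) + 1*0.722014 - 4*1.060702 + 1*0.626823 = 21.0647


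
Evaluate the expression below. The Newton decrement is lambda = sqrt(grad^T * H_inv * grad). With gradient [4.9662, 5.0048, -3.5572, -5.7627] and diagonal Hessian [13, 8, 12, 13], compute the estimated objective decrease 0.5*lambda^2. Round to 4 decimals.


Step 1: H is diagonal, so H^(-1) * g = [0.382, 0.6256, -0.2964, -0.4433].
Step 2: g^T H^(-1) g = sum_i g_i^2 / H_ii
  = (4.9662)^2/13 + (5.0048)^2/8 + (-3.5572)^2/12 + (-5.7627)^2/13
  = 1.8972 + 3.131 + 1.0545 + 2.5545 = 8.6372
Step 3: Objective decrease = 0.5 * g^T H^(-1) g = 4.3186


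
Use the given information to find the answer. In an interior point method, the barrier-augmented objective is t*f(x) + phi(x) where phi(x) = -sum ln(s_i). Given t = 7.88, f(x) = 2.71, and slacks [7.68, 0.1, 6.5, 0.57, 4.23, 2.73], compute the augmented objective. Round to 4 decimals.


Step 1: Compute log-barrier.
ln values: [2.0386, -2.3026, 1.8718, -0.5621, 1.4422, 1.0043]
phi = -(2.0386 - 2.3026 + 1.8718 - 0.5621 + 1.4422 + 1.0043) = -3.4922
Step 2: Compute augmented objective.
t*f(x) = 7.88*2.71 = 21.3548
Total = 21.3548 - 3.4922 = 17.8626
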